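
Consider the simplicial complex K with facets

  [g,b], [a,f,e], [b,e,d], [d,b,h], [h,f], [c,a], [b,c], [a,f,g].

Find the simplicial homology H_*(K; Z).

H_0 = Z,  H_1 = Z^3,  H_2 = 0.

Order the vertices as a < b < c < d < e < f < g < h. Listing each simplex with vertices in this order, K has dimension 2 with simplices:

  0-simplices (8): a, b, c, d, e, f, g, h
  1-simplices (14): ac, ae, af, ag, bc, bd, be, bg, bh, de, dh, ef, fg, fh
  2-simplices (4): aef, afg, bde, bdh

Hence C_0 ≅ Z^8, C_1 ≅ Z^14, C_2 ≅ Z^4.

The boundary map ∂_1: C_1 → C_0 sends each edge [p,q] (with p < q) to q − p.
As a 8×14 matrix over Z this has rank 7, with invariant factors (1,1,1,1,1,1,1).

Boundary ∂_2: C_2 → C_1 sends each 2-simplex [p,q,r] to [q,r] − [p,r] + [p,q]. For instance
  ∂afg = fg − ag + af,
  ∂aef = ef − af + ae.
The resulting 14×4 matrix has rank 4, and its Smith normal form has invariant factors (1,1,1,1).

Reading off H_k = ker ∂_k / im ∂_{k+1}:

  H_0: rank C_0 − rank ∂_1 = 8 − 7 = 1, and the invariant factors of ∂_1 are all 1, so H_0 = Z.
  H_1: rank ker ∂_1 − rank ∂_2 = (14 − 7) − 4 = 3, and the invariant factors of ∂_2 are all 1, so H_1 = Z^3.
  H_2: rank ker ∂_2 − rank ∂_3 = (4 − 4) − 0 = 0, and there is no ∂_3, so H_2 = 0.

As a check, the Euler characteristic is 8 − 14 + 4 = -2, which agrees with 1 − 3 + 0 = -2.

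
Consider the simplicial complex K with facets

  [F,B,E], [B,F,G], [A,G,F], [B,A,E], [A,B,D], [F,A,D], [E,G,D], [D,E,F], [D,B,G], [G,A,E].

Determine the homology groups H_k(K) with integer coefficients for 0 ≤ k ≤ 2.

H_0 = Z,  H_1 = Z/2,  H_2 = 0.

Take the total order A < B < D < E < F < G on the vertex set. Then K (dimension 2) consists of the simplices:

  0-simplices (6): A, B, D, E, F, G
  1-simplices (15): AB, AD, AE, AF, AG, BD, BE, BF, BG, DE, DF, DG, EF, EG, FG
  2-simplices (10): ABD, ABE, ADF, AEG, AFG, BDG, BEF, BFG, DEF, DEG

giving chain groups C_0 ≅ Z^6, C_1 ≅ Z^15, C_2 ≅ Z^10.

Boundary ∂_1: C_1 → C_0 maps an edge to its endpoints' difference, ∂[p,q] = q − p.
As a 6×15 matrix over Z this has rank 5, with invariant factors (1,1,1,1,1).

∂_2: C_2 → C_1 acts by ∂[p,q,r] = [q,r] − [p,r] + [p,q]. For instance
  ∂ADF = DF − AF + AD,
  ∂ABE = BE − AE + AB.
The resulting 15×10 matrix has rank 10, and its Smith normal form has invariant factors (1,1,1,1,1,1,1,1,1,2).

Now H_k = ker ∂_k / im ∂_{k+1}, so:

  H_0: rank C_0 − rank ∂_1 = 6 − 5 = 1, and the invariant factors of ∂_1 are all 1, so H_0 ≅ Z.
  H_1: rank ker ∂_1 − rank ∂_2 = (15 − 5) − 10 = 0, and ∂_2 has invariant factor 2 > 1, so H_1 ≅ Z/2.
  H_2: rank ker ∂_2 − rank ∂_3 = (10 − 10) − 0 = 0, and there is no ∂_3, so H_2 ≅ 0.

As a check, the Euler characteristic is 6 − 15 + 10 = 1, which agrees with 1 − 0 + 0 = 1.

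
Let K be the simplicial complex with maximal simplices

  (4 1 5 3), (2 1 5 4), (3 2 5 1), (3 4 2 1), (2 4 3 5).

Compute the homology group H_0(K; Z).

K has 5 vertices, 10 edges, 10 triangles, 5 3-simplices.
rank ∂_0 = 0, rank ∂_1 = 4 ⇒ b_0 = 5 − 0 − 4 = 1; all invariant factors of ∂_1 are 1 so no torsion. So H_0 = Z.

H_0 ≅ Z.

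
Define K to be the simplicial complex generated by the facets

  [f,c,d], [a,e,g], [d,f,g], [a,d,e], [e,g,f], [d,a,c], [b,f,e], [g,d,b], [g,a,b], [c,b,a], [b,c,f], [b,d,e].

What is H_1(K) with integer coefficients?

Fix the vertex order a < b < c < d < e < f < g and write every simplex with vertices in increasing order. Then dim K = 2 and the simplices of K are:

  0-simplices (7): a, b, c, d, e, f, g
  1-simplices (18): ab, ac, ad, ae, ag, bc, bd, be, bf, bg, cd, cf, de, df, dg, ef, eg, fg
  2-simplices (12): abc, abg, acd, ade, aeg, bcf, bde, bdg, bef, cdf, dfg, efg

so the chain groups are C_0 ≅ Z^7, C_1 ≅ Z^18, C_2 ≅ Z^12.

The boundary map ∂_1: C_1 → C_0 is given by ∂[p,q] = [q] − [p].
The resulting 7×18 matrix has rank 6, and its Smith normal form has invariant factors (1,1,1,1,1,1).

∂_2: C_2 → C_1 acts by ∂[p,q,r] = [q,r] − [p,r] + [p,q]. For instance
  ∂cdf = df − cf + cd,
  ∂bef = ef − bf + be.
This gives a 18×12 integer matrix of rank 12; reducing to Smith normal form yields diagonal entries (1,1,1,1,1,1,1,1,1,1,1,2).

Reading off H_k = ker ∂_k / im ∂_{k+1}:

  H_1: rank ker ∂_1 − rank ∂_2 = (18 − 6) − 12 = 0, and ∂_2 has invariant factor 2 > 1, so H_1 = Z/2.

(K is a triangulation of the real projective plane RP^2.)

H_1 ≅ Z/2.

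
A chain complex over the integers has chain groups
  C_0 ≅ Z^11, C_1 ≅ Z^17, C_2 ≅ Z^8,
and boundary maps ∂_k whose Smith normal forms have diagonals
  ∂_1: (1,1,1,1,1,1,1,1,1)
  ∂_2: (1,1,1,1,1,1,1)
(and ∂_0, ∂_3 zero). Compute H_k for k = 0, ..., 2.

H_0: b_0 = 11 − 0 − 9 = 2; torsion from ∂_1 factors > 1: none. So H_0 ≅ Z^2.
H_1: b_1 = 17 − 9 − 7 = 1; torsion from ∂_2 factors > 1: none. So H_1 ≅ Z.
H_2: b_2 = 8 − 7 − 0 = 1; torsion from ∂_3 factors > 1: none. So H_2 ≅ Z.

H_0 ≅ Z^2,  H_1 ≅ Z,  H_2 ≅ Z.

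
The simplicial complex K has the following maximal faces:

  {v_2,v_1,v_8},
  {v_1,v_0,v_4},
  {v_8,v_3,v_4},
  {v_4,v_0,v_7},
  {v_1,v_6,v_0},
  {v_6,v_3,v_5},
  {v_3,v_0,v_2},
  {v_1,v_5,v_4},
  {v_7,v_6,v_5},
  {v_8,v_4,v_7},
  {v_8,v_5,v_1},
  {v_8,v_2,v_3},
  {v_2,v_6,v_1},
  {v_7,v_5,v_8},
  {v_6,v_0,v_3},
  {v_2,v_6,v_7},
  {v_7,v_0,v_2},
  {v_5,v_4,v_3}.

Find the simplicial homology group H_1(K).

H_1 ≅ Z ⊕ Z/2.

K has 9 vertices, 27 edges, 18 triangles.
rank ∂_1 = 8, rank ∂_2 = 18 ⇒ b_1 = 27 − 8 − 18 = 1; ∂_2 has invariant factor(s) [2] giving torsion. So H_1 = Z ⊕ Z/2.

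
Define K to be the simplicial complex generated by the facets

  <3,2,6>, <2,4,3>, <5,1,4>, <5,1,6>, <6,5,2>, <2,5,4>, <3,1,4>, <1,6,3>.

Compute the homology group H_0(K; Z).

H_0 = Z.

Order the vertices as 1 < 2 < 3 < 4 < 5 < 6. Listing each simplex with vertices in this order, K has dimension 2 with simplices:

  0-simplices (6): [1], [2], [3], [4], [5], [6]
  1-simplices (12): [1,3], [1,4], [1,5], [1,6], [2,3], [2,4], [2,5], [2,6], [3,4], [3,6], [4,5], [5,6]
  2-simplices (8): [1,3,4], [1,3,6], [1,4,5], [1,5,6], [2,3,4], [2,3,6], [2,4,5], [2,5,6]

Hence C_0 ≅ Z^6, C_1 ≅ Z^12, C_2 ≅ Z^8.

The boundary map ∂_1: C_1 → C_0 is given by ∂[p,q] = [q] − [p]. For instance
  ∂[1,6] = [6] − [1].
The resulting 6×12 matrix has rank 5, and its Smith normal form has invariant factors (1,1,1,1,1).

Boundary ∂_2: C_2 → C_1 sends each 2-simplex [p,q,r] to [q,r] − [p,r] + [p,q]. For instance
  ∂[1,3,6] = [3,6] − [1,6] + [1,3],
  ∂[2,4,5] = [4,5] − [2,5] + [2,4].
This gives a 12×8 integer matrix of rank 7; reducing to Smith normal form yields diagonal entries (1,1,1,1,1,1,1).

Reading off H_k = ker ∂_k / im ∂_{k+1}:

  H_0: rank C_0 − rank ∂_1 = 6 − 5 = 1, and the invariant factors of ∂_1 are all 1, so H_0 = Z.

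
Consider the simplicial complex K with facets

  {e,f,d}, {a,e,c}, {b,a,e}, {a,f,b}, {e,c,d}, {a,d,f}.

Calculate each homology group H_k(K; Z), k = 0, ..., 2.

H_0 = Z,  H_1 = Z,  H_2 = 0.

We work with the vertex ordering a < b < c < d < e < f. The simplices of K, each written with vertices in increasing order, are:

  0-simplices (6): a, b, c, d, e, f
  1-simplices (12): ab, ac, ad, ae, af, be, bf, cd, ce, de, df, ef
  2-simplices (6): abe, abf, ace, adf, cde, def

Hence C_0 ≅ Z^6, C_1 ≅ Z^12, C_2 ≅ Z^6.

∂_1: C_1 → C_0 maps an edge to its endpoints' difference, ∂[p,q] = q − p. For instance
  ∂ce = e − c.
As a 6×12 matrix over Z this has rank 5, with invariant factors (1,1,1,1,1).

The boundary map ∂_2: C_2 → C_1 maps a triangle to the signed sum of its edges. For instance
  ∂def = ef − df + de,
  ∂abf = bf − af + ab.
The 12×6 boundary matrix has rank 6 and Smith normal form diag(1,1,1,1,1,1).

Reading off H_k = ker ∂_k / im ∂_{k+1}:

  H_0: rank C_0 − rank ∂_1 = 6 − 5 = 1, and the invariant factors of ∂_1 are all 1, so H_0 ≅ Z.
  H_1: rank ker ∂_1 − rank ∂_2 = (12 − 5) − 6 = 1, and the invariant factors of ∂_2 are all 1, so H_1 ≅ Z.
  H_2: rank ker ∂_2 − rank ∂_3 = (6 − 6) − 0 = 0, and there is no ∂_3, so H_2 ≅ 0.

As a check, the Euler characteristic is 6 − 12 + 6 = 0, which agrees with 1 − 1 + 0 = 0.
(K is a triangulation of the cylinder S^1 x I.)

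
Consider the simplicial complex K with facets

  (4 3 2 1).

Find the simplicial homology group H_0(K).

We work with the vertex ordering 1 < 2 < 3 < 4. The simplices of K, each written with vertices in increasing order, are:

  0-simplices (4): [1], [2], [3], [4]
  1-simplices (6): [1,2], [1,3], [1,4], [2,3], [2,4], [3,4]
  2-simplices (4): [1,2,3], [1,2,4], [1,3,4], [2,3,4]
  3-simplices (1): [1,2,3,4]

giving chain groups C_0 ≅ Z^4, C_1 ≅ Z^6, C_2 ≅ Z^4, C_3 ≅ Z^1.

Boundary ∂_1: C_1 → C_0 sends each edge [p,q] (with p < q) to q − p. For instance
  ∂[2,4] = [4] − [2].
The resulting 4×6 matrix has rank 3, and its Smith normal form has invariant factors (1,1,1).

Boundary ∂_2: C_2 → C_1 maps a triangle to the signed sum of its edges. For instance
  ∂[1,2,4] = [2,4] − [1,4] + [1,2],
  ∂[1,2,3] = [2,3] − [1,3] + [1,2].
The resulting 6×4 matrix has rank 3, and its Smith normal form has invariant factors (1,1,1).

Boundary ∂_3: C_3 → C_2 sends each 3-simplex σ to the alternating sum Σ_i (−1)^i (σ with its i-th vertex removed). For instance
  ∂[1,2,3,4] = [2,3,4] − [1,3,4] + [1,2,4] − [1,2,3].
The resulting 4×1 matrix has rank 1, and its Smith normal form has invariant factors (1).

From H_k ≅ ker(∂_k) / im(∂_{k+1}) we obtain:

  H_0: rank C_0 − rank ∂_1 = 4 − 3 = 1, and the invariant factors of ∂_1 are all 1, so H_0 ≅ Z.

H_0 ≅ Z.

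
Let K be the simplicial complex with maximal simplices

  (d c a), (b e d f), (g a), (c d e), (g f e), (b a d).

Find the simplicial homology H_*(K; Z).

H_0 = Z,  H_1 = Z,  H_2 = 0,  H_3 = 0.

Order the vertices as a < b < c < d < e < f < g. Listing each simplex with vertices in this order, K has dimension 3 with simplices:

  0-simplices (7): a, b, c, d, e, f, g
  1-simplices (14): ab, ac, ad, ag, bd, be, bf, cd, ce, de, df, ef, eg, fg
  2-simplices (8): abd, acd, bde, bdf, bef, cde, def, efg
  3-simplices (1): bdef

Hence C_0 ≅ Z^7, C_1 ≅ Z^14, C_2 ≅ Z^8, C_3 ≅ Z^1.

Boundary ∂_1: C_1 → C_0 maps an edge to its endpoints' difference, ∂[p,q] = q − p. For instance
  ∂df = f − d.
As a 7×14 matrix over Z this has rank 6, with invariant factors (1,1,1,1,1,1).

Boundary ∂_2: C_2 → C_1 maps a triangle to the signed sum of its edges. For instance
  ∂bef = ef − bf + be,
  ∂bde = de − be + bd.
As a 14×8 matrix over Z this has rank 7, with invariant factors (1,1,1,1,1,1,1).

The boundary map ∂_3: C_3 → C_2 sends each 3-simplex σ to the alternating sum Σ_i (−1)^i (σ with its i-th vertex removed). For instance
  ∂bdef = def − bef + bdf − bde.
The resulting 8×1 matrix has rank 1, and its Smith normal form has invariant factors (1).

Reading off H_k = ker ∂_k / im ∂_{k+1}:

  H_0: rank C_0 − rank ∂_1 = 7 − 6 = 1, and the invariant factors of ∂_1 are all 1, so H_0 ≅ Z.
  H_1: rank ker ∂_1 − rank ∂_2 = (14 − 6) − 7 = 1, and the invariant factors of ∂_2 are all 1, so H_1 ≅ Z.
  H_2: rank ker ∂_2 − rank ∂_3 = (8 − 7) − 1 = 0, and the invariant factors of ∂_3 are all 1, so H_2 ≅ 0.
  H_3: rank ker ∂_3 − rank ∂_4 = (1 − 1) − 0 = 0, and there is no ∂_4, so H_3 ≅ 0.

As a check, the Euler characteristic is 7 − 14 + 8 − 1 = 0, which agrees with 1 − 1 + 0 − 0 = 0.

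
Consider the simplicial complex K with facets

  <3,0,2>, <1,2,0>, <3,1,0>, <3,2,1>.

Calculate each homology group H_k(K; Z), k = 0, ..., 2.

H_0 = Z,  H_1 = 0,  H_2 = Z.

Order the vertices as 0 < 1 < 2 < 3. Listing each simplex with vertices in this order, K has dimension 2 with simplices:

  0-simplices (4): [0], [1], [2], [3]
  1-simplices (6): [0,1], [0,2], [0,3], [1,2], [1,3], [2,3]
  2-simplices (4): [0,1,2], [0,1,3], [0,2,3], [1,2,3]

Hence C_0 ≅ Z^4, C_1 ≅ Z^6, C_2 ≅ Z^4.

Boundary ∂_1: C_1 → C_0 is given by ∂[p,q] = [q] − [p]. For instance
  ∂[0,3] = [3] − [0].
The 4×6 boundary matrix has rank 3 and Smith normal form diag(1,1,1).

The boundary map ∂_2: C_2 → C_1 maps a triangle to the signed sum of its edges. For instance
  ∂[1,2,3] = [2,3] − [1,3] + [1,2],
  ∂[0,1,3] = [1,3] − [0,3] + [0,1].
The 6×4 boundary matrix has rank 3 and Smith normal form diag(1,1,1).

Now H_k = ker ∂_k / im ∂_{k+1}, so:

  H_0: rank C_0 − rank ∂_1 = 4 − 3 = 1, and the invariant factors of ∂_1 are all 1, so H_0 ≅ Z.
  H_1: rank ker ∂_1 − rank ∂_2 = (6 − 3) − 3 = 0, and the invariant factors of ∂_2 are all 1, so H_1 ≅ 0.
  H_2: rank ker ∂_2 − rank ∂_3 = (4 − 3) − 0 = 1, and there is no ∂_3, so H_2 ≅ Z.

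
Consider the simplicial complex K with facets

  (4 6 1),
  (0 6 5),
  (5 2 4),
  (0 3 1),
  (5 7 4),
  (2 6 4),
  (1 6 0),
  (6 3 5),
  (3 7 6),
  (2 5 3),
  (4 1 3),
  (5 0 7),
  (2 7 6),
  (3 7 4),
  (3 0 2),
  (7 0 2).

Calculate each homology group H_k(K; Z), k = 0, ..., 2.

H_0 = Z,  H_1 = Z^2,  H_2 = Z.

K has 8 vertices, 24 edges, 16 triangles.
rank ∂_0 = 0, rank ∂_1 = 7 ⇒ b_0 = 8 − 0 − 7 = 1; all invariant factors of ∂_1 are 1 so no torsion. So H_0 ≅ Z.
rank ∂_1 = 7, rank ∂_2 = 15 ⇒ b_1 = 24 − 7 − 15 = 2; all invariant factors of ∂_2 are 1 so no torsion. So H_1 ≅ Z^2.
rank ∂_2 = 15, rank ∂_3 = 0 ⇒ b_2 = 16 − 15 − 0 = 1. So H_2 ≅ Z.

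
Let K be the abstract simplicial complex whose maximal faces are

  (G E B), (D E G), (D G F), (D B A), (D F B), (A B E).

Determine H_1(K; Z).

H_1 ≅ Z.

We work with the vertex ordering A < B < D < E < F < G. The simplices of K, each written with vertices in increasing order, are:

  0-simplices (6): A, B, D, E, F, G
  1-simplices (12): AB, AD, AE, BD, BE, BF, BG, DE, DF, DG, EG, FG
  2-simplices (6): ABD, ABE, BDF, BEG, DEG, DFG

giving chain groups C_0 ≅ Z^6, C_1 ≅ Z^12, C_2 ≅ Z^6.

The boundary map ∂_1: C_1 → C_0 is given by ∂[p,q] = [q] − [p]. For instance
  ∂AD = D − A.
The resulting 6×12 matrix has rank 5, and its Smith normal form has invariant factors (1,1,1,1,1).

The boundary map ∂_2: C_2 → C_1 sends each 2-simplex [p,q,r] to [q,r] − [p,r] + [p,q]. For instance
  ∂BDF = DF − BF + BD,
  ∂ABD = BD − AD + AB.
The resulting 12×6 matrix has rank 6, and its Smith normal form has invariant factors (1,1,1,1,1,1).

Computing H_k = (kernel of ∂_k) / (image of ∂_{k+1}):

  H_1: rank ker ∂_1 − rank ∂_2 = (12 − 5) − 6 = 1, and the invariant factors of ∂_2 are all 1, so H_1 ≅ Z.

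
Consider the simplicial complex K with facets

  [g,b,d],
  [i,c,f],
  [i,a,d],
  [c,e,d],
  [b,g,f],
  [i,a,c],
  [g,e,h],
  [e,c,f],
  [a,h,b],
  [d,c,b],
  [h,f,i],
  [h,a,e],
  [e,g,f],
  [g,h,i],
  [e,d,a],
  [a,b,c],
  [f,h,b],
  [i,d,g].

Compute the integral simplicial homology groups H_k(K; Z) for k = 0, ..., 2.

Order the vertices as a < b < c < d < e < f < g < h < i. Listing each simplex with vertices in this order, K has dimension 2 with simplices:

  0-simplices (9): a, b, c, d, e, f, g, h, i
  1-simplices (27): ab, ac, ad, ae, ah, ai, bc, bd, bf, bg, bh, cd, ce, cf, ci, de, dg, di, ef, eg, eh, fg, fh, fi, gh, gi, hi
  2-simplices (18): abc, abh, aci, ade, adi, aeh, bcd, bdg, bfg, bfh, cde, cef, cfi, dgi, efg, egh, fhi, ghi

giving chain groups C_0 ≅ Z^9, C_1 ≅ Z^27, C_2 ≅ Z^18.

The boundary map ∂_1: C_1 → C_0 maps an edge to its endpoints' difference, ∂[p,q] = q − p. For instance
  ∂bf = f − b.
This gives a 9×27 integer matrix of rank 8; reducing to Smith normal form yields diagonal entries (1,1,1,1,1,1,1,1).

Boundary ∂_2: C_2 → C_1 sends each 2-simplex [p,q,r] to [q,r] − [p,r] + [p,q]. For instance
  ∂adi = di − ai + ad,
  ∂bcd = cd − bd + bc.
As a 27×18 matrix over Z this has rank 18, with invariant factors (1,1,1,1,1,1,1,1,1,1,1,1,1,1,1,1,1,2).

Computing H_k = (kernel of ∂_k) / (image of ∂_{k+1}):

  H_0: rank C_0 − rank ∂_1 = 9 − 8 = 1, and the invariant factors of ∂_1 are all 1, so H_0 = Z.
  H_1: rank ker ∂_1 − rank ∂_2 = (27 − 8) − 18 = 1, and ∂_2 has invariant factor 2 > 1, so H_1 = Z ⊕ Z/2.
  H_2: rank ker ∂_2 − rank ∂_3 = (18 − 18) − 0 = 0, and there is no ∂_3, so H_2 = 0.

As a check, the Euler characteristic is 9 − 27 + 18 = 0, which agrees with 1 − 1 + 0 = 0.

H_0 = Z,  H_1 = Z ⊕ Z/2,  H_2 = 0.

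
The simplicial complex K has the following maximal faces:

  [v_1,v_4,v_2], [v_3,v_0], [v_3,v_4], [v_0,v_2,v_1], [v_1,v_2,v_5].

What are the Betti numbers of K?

K has 6 vertices, 9 edges, 3 triangles.
rank ∂_0 = 0, rank ∂_1 = 5 ⇒ b_0 = 6 − 0 − 5 = 1; all invariant factors of ∂_1 are 1 so no torsion. So H_0 = Z.
rank ∂_1 = 5, rank ∂_2 = 3 ⇒ b_1 = 9 − 5 − 3 = 1; all invariant factors of ∂_2 are 1 so no torsion. So H_1 = Z.
rank ∂_2 = 3, rank ∂_3 = 0 ⇒ b_2 = 3 − 3 − 0 = 0. So H_2 = 0.

b_0 = 1, b_1 = 1, b_2 = 0.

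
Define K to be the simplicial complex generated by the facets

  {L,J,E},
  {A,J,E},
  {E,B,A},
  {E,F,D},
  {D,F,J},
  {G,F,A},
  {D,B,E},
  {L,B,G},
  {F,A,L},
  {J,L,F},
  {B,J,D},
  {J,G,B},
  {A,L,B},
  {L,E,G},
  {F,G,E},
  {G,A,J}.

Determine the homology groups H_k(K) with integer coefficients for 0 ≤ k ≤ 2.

We work with the vertex ordering A < B < D < E < F < G < J < L. The simplices of K, each written with vertices in increasing order, are:

  0-simplices (8): A, B, D, E, F, G, J, L
  1-simplices (24): AB, AE, AF, AG, AJ, AL, BD, BE, BG, BJ, BL, DE, DF, DJ, EF, EG, EJ, EL, FG, FJ, FL, GJ, GL, JL
  2-simplices (16): ABE, ABL, AEJ, AFG, AFL, AGJ, BDE, BDJ, BGJ, BGL, DEF, DFJ, EFG, EGL, EJL, FJL

giving chain groups C_0 ≅ Z^8, C_1 ≅ Z^24, C_2 ≅ Z^16.

Boundary ∂_1: C_1 → C_0 maps an edge to its endpoints' difference, ∂[p,q] = q − p. For instance
  ∂EG = G − E.
This gives a 8×24 integer matrix of rank 7; reducing to Smith normal form yields diagonal entries (1,1,1,1,1,1,1).

Boundary ∂_2: C_2 → C_1 sends each 2-simplex [p,q,r] to [q,r] − [p,r] + [p,q]. For instance
  ∂DFJ = FJ − DJ + DF,
  ∂BDJ = DJ − BJ + BD.
This gives a 24×16 integer matrix of rank 15; reducing to Smith normal form yields diagonal entries (1,1,1,1,1,1,1,1,1,1,1,1,1,1,1).

Now H_k = ker ∂_k / im ∂_{k+1}, so:

  H_0: rank C_0 − rank ∂_1 = 8 − 7 = 1, and the invariant factors of ∂_1 are all 1, so H_0 = Z.
  H_1: rank ker ∂_1 − rank ∂_2 = (24 − 7) − 15 = 2, and the invariant factors of ∂_2 are all 1, so H_1 = Z^2.
  H_2: rank ker ∂_2 − rank ∂_3 = (16 − 15) − 0 = 1, and there is no ∂_3, so H_2 = Z.

As a check, the Euler characteristic is 8 − 24 + 16 = 0, which agrees with 1 − 2 + 1 = 0.

H_0 ≅ Z,  H_1 ≅ Z^2,  H_2 ≅ Z.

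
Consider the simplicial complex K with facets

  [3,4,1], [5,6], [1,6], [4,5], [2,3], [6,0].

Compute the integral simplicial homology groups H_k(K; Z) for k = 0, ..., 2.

H_0 ≅ Z,  H_1 ≅ Z,  H_2 = 0.

We work with the vertex ordering 0 < 1 < 2 < 3 < 4 < 5 < 6. The simplices of K, each written with vertices in increasing order, are:

  0-simplices (7): [0], [1], [2], [3], [4], [5], [6]
  1-simplices (8): [0,6], [1,3], [1,4], [1,6], [2,3], [3,4], [4,5], [5,6]
  2-simplices (1): [1,3,4]

Hence C_0 ≅ Z^7, C_1 ≅ Z^8, C_2 ≅ Z^1.

∂_1: C_1 → C_0 maps an edge to its endpoints' difference, ∂[p,q] = q − p. For instance
  ∂[1,6] = [6] − [1].
This gives a 7×8 integer matrix of rank 6; reducing to Smith normal form yields diagonal entries (1,1,1,1,1,1).

∂_2: C_2 → C_1 acts by ∂[p,q,r] = [q,r] − [p,r] + [p,q]. For instance
  ∂[1,3,4] = [3,4] − [1,4] + [1,3].
The resulting 8×1 matrix has rank 1, and its Smith normal form has invariant factors (1).

Now H_k = ker ∂_k / im ∂_{k+1}, so:

  H_0: rank C_0 − rank ∂_1 = 7 − 6 = 1, and the invariant factors of ∂_1 are all 1, so H_0 ≅ Z.
  H_1: rank ker ∂_1 − rank ∂_2 = (8 − 6) − 1 = 1, and the invariant factors of ∂_2 are all 1, so H_1 ≅ Z.
  H_2: rank ker ∂_2 − rank ∂_3 = (1 − 1) − 0 = 0, and there is no ∂_3, so H_2 ≅ 0.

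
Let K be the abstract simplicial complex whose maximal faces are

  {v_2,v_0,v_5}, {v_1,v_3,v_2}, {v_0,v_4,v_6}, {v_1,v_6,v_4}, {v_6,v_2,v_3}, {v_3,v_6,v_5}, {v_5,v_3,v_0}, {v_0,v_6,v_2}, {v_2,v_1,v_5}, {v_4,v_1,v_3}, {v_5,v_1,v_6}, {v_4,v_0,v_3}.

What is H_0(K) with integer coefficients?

H_0 ≅ Z.

K has 7 vertices, 18 edges, 12 triangles.
rank ∂_0 = 0, rank ∂_1 = 6 ⇒ b_0 = 7 − 0 − 6 = 1; all invariant factors of ∂_1 are 1 so no torsion. So H_0 = Z.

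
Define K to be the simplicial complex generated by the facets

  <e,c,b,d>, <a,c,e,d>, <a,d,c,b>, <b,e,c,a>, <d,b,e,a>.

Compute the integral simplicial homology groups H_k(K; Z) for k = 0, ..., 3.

H_0 ≅ Z,  H_1 = 0,  H_2 = 0,  H_3 ≅ Z.

K has 5 vertices, 10 edges, 10 triangles, 5 3-simplices.
rank ∂_0 = 0, rank ∂_1 = 4 ⇒ b_0 = 5 − 0 − 4 = 1; all invariant factors of ∂_1 are 1 so no torsion. So H_0 ≅ Z.
rank ∂_1 = 4, rank ∂_2 = 6 ⇒ b_1 = 10 − 4 − 6 = 0; all invariant factors of ∂_2 are 1 so no torsion. So H_1 ≅ 0.
rank ∂_2 = 6, rank ∂_3 = 4 ⇒ b_2 = 10 − 6 − 4 = 0; all invariant factors of ∂_3 are 1 so no torsion. So H_2 ≅ 0.
rank ∂_3 = 4, rank ∂_4 = 0 ⇒ b_3 = 5 − 4 − 0 = 1. So H_3 ≅ Z.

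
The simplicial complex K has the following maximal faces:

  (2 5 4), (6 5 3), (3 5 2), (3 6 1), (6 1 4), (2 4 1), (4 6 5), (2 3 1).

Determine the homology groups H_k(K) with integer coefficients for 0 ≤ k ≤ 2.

We work with the vertex ordering 1 < 2 < 3 < 4 < 5 < 6. The simplices of K, each written with vertices in increasing order, are:

  0-simplices (6): [1], [2], [3], [4], [5], [6]
  1-simplices (12): [1,2], [1,3], [1,4], [1,6], [2,3], [2,4], [2,5], [3,5], [3,6], [4,5], [4,6], [5,6]
  2-simplices (8): [1,2,3], [1,2,4], [1,3,6], [1,4,6], [2,3,5], [2,4,5], [3,5,6], [4,5,6]

giving chain groups C_0 ≅ Z^6, C_1 ≅ Z^12, C_2 ≅ Z^8.

∂_1: C_1 → C_0 sends each edge [p,q] (with p < q) to q − p. For instance
  ∂[1,6] = [6] − [1].
As a 6×12 matrix over Z this has rank 5, with invariant factors (1,1,1,1,1).

Boundary ∂_2: C_2 → C_1 acts by ∂[p,q,r] = [q,r] − [p,r] + [p,q]. For instance
  ∂[2,4,5] = [4,5] − [2,5] + [2,4],
  ∂[1,2,4] = [2,4] − [1,4] + [1,2].
As a 12×8 matrix over Z this has rank 7, with invariant factors (1,1,1,1,1,1,1).

Now H_k = ker ∂_k / im ∂_{k+1}, so:

  H_0: rank C_0 − rank ∂_1 = 6 − 5 = 1, and the invariant factors of ∂_1 are all 1, so H_0 = Z.
  H_1: rank ker ∂_1 − rank ∂_2 = (12 − 5) − 7 = 0, and the invariant factors of ∂_2 are all 1, so H_1 = 0.
  H_2: rank ker ∂_2 − rank ∂_3 = (8 − 7) − 0 = 1, and there is no ∂_3, so H_2 = Z.

As a check, the Euler characteristic is 6 − 12 + 8 = 2, which agrees with 1 − 0 + 1 = 2.

H_0 = Z,  H_1 = 0,  H_2 = Z.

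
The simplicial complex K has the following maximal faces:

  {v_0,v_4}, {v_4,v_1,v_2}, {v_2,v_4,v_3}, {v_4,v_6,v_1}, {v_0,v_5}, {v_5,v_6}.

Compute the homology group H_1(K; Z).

We work with the vertex ordering v_0 < v_1 < v_2 < v_3 < v_4 < v_5 < v_6. The simplices of K, each written with vertices in increasing order, are:

  0-simplices (7): [v_0], [v_1], [v_2], [v_3], [v_4], [v_5], [v_6]
  1-simplices (10): [v_0,v_4], [v_0,v_5], [v_1,v_2], [v_1,v_4], [v_1,v_6], [v_2,v_3], [v_2,v_4], [v_3,v_4], [v_4,v_6], [v_5,v_6]
  2-simplices (3): [v_1,v_2,v_4], [v_1,v_4,v_6], [v_2,v_3,v_4]

Hence C_0 ≅ Z^7, C_1 ≅ Z^10, C_2 ≅ Z^3.

Boundary ∂_1: C_1 → C_0 maps an edge to its endpoints' difference, ∂[p,q] = q − p. For instance
  ∂[v_3,v_4] = [v_4] − [v_3].
This gives a 7×10 integer matrix of rank 6; reducing to Smith normal form yields diagonal entries (1,1,1,1,1,1).

∂_2: C_2 → C_1 sends each 2-simplex [p,q,r] to [q,r] − [p,r] + [p,q]. For instance
  ∂[v_1,v_4,v_6] = [v_4,v_6] − [v_1,v_6] + [v_1,v_4],
  ∂[v_2,v_3,v_4] = [v_3,v_4] − [v_2,v_4] + [v_2,v_3].
As a 10×3 matrix over Z this has rank 3, with invariant factors (1,1,1).

From H_k ≅ ker(∂_k) / im(∂_{k+1}) we obtain:

  H_1: rank ker ∂_1 − rank ∂_2 = (10 − 6) − 3 = 1, and the invariant factors of ∂_2 are all 1, so H_1 = Z.

H_1 = Z.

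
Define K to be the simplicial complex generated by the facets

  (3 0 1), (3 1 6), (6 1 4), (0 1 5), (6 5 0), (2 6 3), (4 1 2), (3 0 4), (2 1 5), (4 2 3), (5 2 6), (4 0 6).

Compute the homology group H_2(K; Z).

H_2 = 0.

Order the vertices as 0 < 1 < 2 < 3 < 4 < 5 < 6. Listing each simplex with vertices in this order, K has dimension 2 with simplices:

  0-simplices (7): [0], [1], [2], [3], [4], [5], [6]
  1-simplices (18): [0,1], [0,3], [0,4], [0,5], [0,6], [1,2], [1,3], [1,4], [1,5], [1,6], [2,3], [2,4], [2,5], [2,6], [3,4], [3,6], [4,6], [5,6]
  2-simplices (12): [0,1,3], [0,1,5], [0,3,4], [0,4,6], [0,5,6], [1,2,4], [1,2,5], [1,3,6], [1,4,6], [2,3,4], [2,3,6], [2,5,6]

giving chain groups C_0 ≅ Z^7, C_1 ≅ Z^18, C_2 ≅ Z^12.

The boundary map ∂_1: C_1 → C_0 is given by ∂[p,q] = [q] − [p].
The resulting 7×18 matrix has rank 6, and its Smith normal form has invariant factors (1,1,1,1,1,1).

The boundary map ∂_2: C_2 → C_1 acts by ∂[p,q,r] = [q,r] − [p,r] + [p,q]. For instance
  ∂[1,3,6] = [3,6] − [1,6] + [1,3],
  ∂[1,2,4] = [2,4] − [1,4] + [1,2].
The 18×12 boundary matrix has rank 12 and Smith normal form diag(1,1,1,1,1,1,1,1,1,1,1,2).

Now H_k = ker ∂_k / im ∂_{k+1}, so:

  H_2: rank ker ∂_2 − rank ∂_3 = (12 − 12) − 0 = 0, and there is no ∂_3, so H_2 = 0.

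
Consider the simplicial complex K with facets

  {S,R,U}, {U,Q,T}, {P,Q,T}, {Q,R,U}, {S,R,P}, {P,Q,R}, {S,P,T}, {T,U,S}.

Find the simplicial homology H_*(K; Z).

H_0 = Z,  H_1 = 0,  H_2 = Z.

Fix the vertex order P < Q < R < S < T < U and write every simplex with vertices in increasing order. Then dim K = 2 and the simplices of K are:

  0-simplices (6): P, Q, R, S, T, U
  1-simplices (12): PQ, PR, PS, PT, QR, QT, QU, RS, RU, ST, SU, TU
  2-simplices (8): PQR, PQT, PRS, PST, QRU, QTU, RSU, STU

giving chain groups C_0 ≅ Z^6, C_1 ≅ Z^12, C_2 ≅ Z^8.

Boundary ∂_1: C_1 → C_0 sends each edge [p,q] (with p < q) to q − p.
The 6×12 boundary matrix has rank 5 and Smith normal form diag(1,1,1,1,1).

The boundary map ∂_2: C_2 → C_1 sends each 2-simplex [p,q,r] to [q,r] − [p,r] + [p,q]. For instance
  ∂QRU = RU − QU + QR,
  ∂PQR = QR − PR + PQ.
As a 12×8 matrix over Z this has rank 7, with invariant factors (1,1,1,1,1,1,1).

From H_k ≅ ker(∂_k) / im(∂_{k+1}) we obtain:

  H_0: rank C_0 − rank ∂_1 = 6 − 5 = 1, and the invariant factors of ∂_1 are all 1, so H_0 = Z.
  H_1: rank ker ∂_1 − rank ∂_2 = (12 − 5) − 7 = 0, and the invariant factors of ∂_2 are all 1, so H_1 = 0.
  H_2: rank ker ∂_2 − rank ∂_3 = (8 − 7) − 0 = 1, and there is no ∂_3, so H_2 = Z.

As a check, the Euler characteristic is 6 − 12 + 8 = 2, which agrees with 1 − 0 + 1 = 2.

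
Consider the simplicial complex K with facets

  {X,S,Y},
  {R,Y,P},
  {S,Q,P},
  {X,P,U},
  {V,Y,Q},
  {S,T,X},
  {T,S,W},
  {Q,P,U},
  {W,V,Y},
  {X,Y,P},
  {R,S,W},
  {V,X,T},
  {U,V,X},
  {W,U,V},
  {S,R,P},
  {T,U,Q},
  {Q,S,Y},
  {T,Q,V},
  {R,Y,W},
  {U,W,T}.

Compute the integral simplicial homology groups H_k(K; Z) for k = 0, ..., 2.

Take the total order P < Q < R < S < T < U < V < W < X < Y on the vertex set. Then K (dimension 2) consists of the simplices:

  0-simplices (10): P, Q, R, S, T, U, V, W, X, Y
  1-simplices (30): PQ, PR, PS, PU, PX, PY, QS, QT, QU, QV, QY, RS, RW, RY, ST, SW, SX, SY, TU, TV, TW, TX, UV, UW, UX, VW, VX, VY, WY, XY
  2-simplices (20): PQS, PQU, PRS, PRY, PUX, PXY, QSY, QTU, QTV, QVY, RSW, RWY, STW, STX, SXY, TUW, TVX, UVW, UVX, VWY

Hence C_0 ≅ Z^10, C_1 ≅ Z^30, C_2 ≅ Z^20.

Boundary ∂_1: C_1 → C_0 sends each edge [p,q] (with p < q) to q − p. For instance
  ∂RY = Y − R.
The 10×30 boundary matrix has rank 9 and Smith normal form diag(1,1,1,1,1,1,1,1,1).

∂_2: C_2 → C_1 sends each 2-simplex [p,q,r] to [q,r] − [p,r] + [p,q]. For instance
  ∂QTV = TV − QV + QT,
  ∂UVW = VW − UW + UV.
The resulting 30×20 matrix has rank 20, and its Smith normal form has invariant factors (1,1,1,1,1,1,1,1,1,1,1,1,1,1,1,1,1,1,1,2).

Now H_k = ker ∂_k / im ∂_{k+1}, so:

  H_0: rank C_0 − rank ∂_1 = 10 − 9 = 1, and the invariant factors of ∂_1 are all 1, so H_0 ≅ Z.
  H_1: rank ker ∂_1 − rank ∂_2 = (30 − 9) − 20 = 1, and ∂_2 has invariant factor 2 > 1, so H_1 ≅ Z ⊕ Z/2Z.
  H_2: rank ker ∂_2 − rank ∂_3 = (20 − 20) − 0 = 0, and there is no ∂_3, so H_2 ≅ 0.

H_0 = Z,  H_1 = Z ⊕ Z/2Z,  H_2 = 0.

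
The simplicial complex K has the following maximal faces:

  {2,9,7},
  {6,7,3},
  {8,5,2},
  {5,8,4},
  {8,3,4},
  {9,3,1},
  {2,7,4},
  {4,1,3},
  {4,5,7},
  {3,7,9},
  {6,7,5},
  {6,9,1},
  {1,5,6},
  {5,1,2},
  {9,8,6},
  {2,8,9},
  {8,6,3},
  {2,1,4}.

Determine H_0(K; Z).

K has 9 vertices, 27 edges, 18 triangles.
rank ∂_0 = 0, rank ∂_1 = 8 ⇒ b_0 = 9 − 0 − 8 = 1; all invariant factors of ∂_1 are 1 so no torsion. So H_0 ≅ Z.

H_0 ≅ Z.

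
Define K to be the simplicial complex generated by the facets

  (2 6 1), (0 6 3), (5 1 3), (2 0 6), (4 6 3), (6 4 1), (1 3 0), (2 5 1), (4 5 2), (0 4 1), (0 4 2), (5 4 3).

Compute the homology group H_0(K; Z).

Fix the vertex order 0 < 1 < 2 < 3 < 4 < 5 < 6 and write every simplex with vertices in increasing order. Then dim K = 2 and the simplices of K are:

  0-simplices (7): [0], [1], [2], [3], [4], [5], [6]
  1-simplices (18): [0,1], [0,2], [0,3], [0,4], [0,6], [1,2], [1,3], [1,4], [1,5], [1,6], [2,4], [2,5], [2,6], [3,4], [3,5], [3,6], [4,5], [4,6]
  2-simplices (12): [0,1,3], [0,1,4], [0,2,4], [0,2,6], [0,3,6], [1,2,5], [1,2,6], [1,3,5], [1,4,6], [2,4,5], [3,4,5], [3,4,6]

so the chain groups are C_0 ≅ Z^7, C_1 ≅ Z^18, C_2 ≅ Z^12.

The boundary map ∂_1: C_1 → C_0 maps an edge to its endpoints' difference, ∂[p,q] = q − p. For instance
  ∂[3,6] = [6] − [3].
As a 7×18 matrix over Z this has rank 6, with invariant factors (1,1,1,1,1,1).

∂_2: C_2 → C_1 maps a triangle to the signed sum of its edges. For instance
  ∂[3,4,6] = [4,6] − [3,6] + [3,4],
  ∂[1,2,6] = [2,6] − [1,6] + [1,2].
The resulting 18×12 matrix has rank 12, and its Smith normal form has invariant factors (1,1,1,1,1,1,1,1,1,1,1,2).

Computing H_k = (kernel of ∂_k) / (image of ∂_{k+1}):

  H_0: rank C_0 − rank ∂_1 = 7 − 6 = 1, and the invariant factors of ∂_1 are all 1, so H_0 = Z.

H_0 = Z.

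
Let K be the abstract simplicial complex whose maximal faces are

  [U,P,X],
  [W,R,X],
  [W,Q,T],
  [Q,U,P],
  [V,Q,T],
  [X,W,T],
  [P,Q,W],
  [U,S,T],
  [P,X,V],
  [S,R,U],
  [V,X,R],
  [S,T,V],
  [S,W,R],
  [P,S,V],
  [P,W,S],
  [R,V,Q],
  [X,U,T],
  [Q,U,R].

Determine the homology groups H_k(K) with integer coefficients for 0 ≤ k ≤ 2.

H_0 = Z,  H_1 = Z^2,  H_2 = Z.

We work with the vertex ordering P < Q < R < S < T < U < V < W < X. The simplices of K, each written with vertices in increasing order, are:

  0-simplices (9): P, Q, R, S, T, U, V, W, X
  1-simplices (27): PQ, PS, PU, PV, PW, PX, QR, QT, QU, QV, QW, RS, RU, RV, RW, RX, ST, SU, SV, SW, TU, TV, TW, TX, UX, VX, WX
  2-simplices (18): PQU, PQW, PSV, PSW, PUX, PVX, QRU, QRV, QTV, QTW, RSU, RSW, RVX, RWX, STU, STV, TUX, TWX

giving chain groups C_0 ≅ Z^9, C_1 ≅ Z^27, C_2 ≅ Z^18.

∂_1: C_1 → C_0 maps an edge to its endpoints' difference, ∂[p,q] = q − p. For instance
  ∂RX = X − R.
The 9×27 boundary matrix has rank 8 and Smith normal form diag(1,1,1,1,1,1,1,1).

The boundary map ∂_2: C_2 → C_1 acts by ∂[p,q,r] = [q,r] − [p,r] + [p,q]. For instance
  ∂RWX = WX − RX + RW,
  ∂QTW = TW − QW + QT.
As a 27×18 matrix over Z this has rank 17, with invariant factors (1,1,1,1,1,1,1,1,1,1,1,1,1,1,1,1,1).

Now H_k = ker ∂_k / im ∂_{k+1}, so:

  H_0: rank C_0 − rank ∂_1 = 9 − 8 = 1, and the invariant factors of ∂_1 are all 1, so H_0 ≅ Z.
  H_1: rank ker ∂_1 − rank ∂_2 = (27 − 8) − 17 = 2, and the invariant factors of ∂_2 are all 1, so H_1 ≅ Z^2.
  H_2: rank ker ∂_2 − rank ∂_3 = (18 − 17) − 0 = 1, and there is no ∂_3, so H_2 ≅ Z.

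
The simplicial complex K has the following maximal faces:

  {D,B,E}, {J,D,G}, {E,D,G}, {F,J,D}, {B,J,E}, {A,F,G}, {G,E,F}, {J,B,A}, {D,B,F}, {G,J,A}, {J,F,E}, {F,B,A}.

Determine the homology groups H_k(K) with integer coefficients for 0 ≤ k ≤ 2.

We work with the vertex ordering A < B < D < E < F < G < J. The simplices of K, each written with vertices in increasing order, are:

  0-simplices (7): A, B, D, E, F, G, J
  1-simplices (18): AB, AF, AG, AJ, BD, BE, BF, BJ, DE, DF, DG, DJ, EF, EG, EJ, FG, FJ, GJ
  2-simplices (12): ABF, ABJ, AFG, AGJ, BDE, BDF, BEJ, DEG, DFJ, DGJ, EFG, EFJ

giving chain groups C_0 ≅ Z^7, C_1 ≅ Z^18, C_2 ≅ Z^12.

Boundary ∂_1: C_1 → C_0 maps an edge to its endpoints' difference, ∂[p,q] = q − p.
As a 7×18 matrix over Z this has rank 6, with invariant factors (1,1,1,1,1,1).

∂_2: C_2 → C_1 maps a triangle to the signed sum of its edges. For instance
  ∂BDF = DF − BF + BD,
  ∂AGJ = GJ − AJ + AG.
The 18×12 boundary matrix has rank 12 and Smith normal form diag(1,1,1,1,1,1,1,1,1,1,1,2).

Reading off H_k = ker ∂_k / im ∂_{k+1}:

  H_0: rank C_0 − rank ∂_1 = 7 − 6 = 1, and the invariant factors of ∂_1 are all 1, so H_0 = Z.
  H_1: rank ker ∂_1 − rank ∂_2 = (18 − 6) − 12 = 0, and ∂_2 has invariant factor 2 > 1, so H_1 = Z/2Z.
  H_2: rank ker ∂_2 − rank ∂_3 = (12 − 12) − 0 = 0, and there is no ∂_3, so H_2 = 0.

H_0 = Z,  H_1 = Z/2Z,  H_2 = 0.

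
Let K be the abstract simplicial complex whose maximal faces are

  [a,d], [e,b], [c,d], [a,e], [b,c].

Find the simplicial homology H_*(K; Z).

H_0 = Z,  H_1 = Z.

Fix the vertex order a < b < c < d < e and write every simplex with vertices in increasing order. Then dim K = 1 and the simplices of K are:

  0-simplices (5): a, b, c, d, e
  1-simplices (5): ad, ae, bc, be, cd

giving chain groups C_0 ≅ Z^5, C_1 ≅ Z^5.

∂_1: C_1 → C_0 is given by ∂[p,q] = [q] − [p].
This gives a 5×5 integer matrix of rank 4; reducing to Smith normal form yields diagonal entries (1,1,1,1).

Computing H_k = (kernel of ∂_k) / (image of ∂_{k+1}):

  H_0: rank C_0 − rank ∂_1 = 5 − 4 = 1, and the invariant factors of ∂_1 are all 1, so H_0 ≅ Z.
  H_1: rank ker ∂_1 − rank ∂_2 = (5 − 4) − 0 = 1, and there is no ∂_2, so H_1 ≅ Z.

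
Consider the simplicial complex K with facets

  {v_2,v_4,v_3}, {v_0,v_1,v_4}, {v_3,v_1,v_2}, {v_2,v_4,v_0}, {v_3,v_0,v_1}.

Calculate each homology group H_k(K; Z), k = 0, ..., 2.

Take the total order v_0 < v_1 < v_2 < v_3 < v_4 on the vertex set. Then K (dimension 2) consists of the simplices:

  0-simplices (5): [v_0], [v_1], [v_2], [v_3], [v_4]
  1-simplices (10): [v_0,v_1], [v_0,v_2], [v_0,v_3], [v_0,v_4], [v_1,v_2], [v_1,v_3], [v_1,v_4], [v_2,v_3], [v_2,v_4], [v_3,v_4]
  2-simplices (5): [v_0,v_1,v_3], [v_0,v_1,v_4], [v_0,v_2,v_4], [v_1,v_2,v_3], [v_2,v_3,v_4]

so the chain groups are C_0 ≅ Z^5, C_1 ≅ Z^10, C_2 ≅ Z^5.

The boundary map ∂_1: C_1 → C_0 is given by ∂[p,q] = [q] − [p]. For instance
  ∂[v_2,v_4] = [v_4] − [v_2].
As a 5×10 matrix over Z this has rank 4, with invariant factors (1,1,1,1).

∂_2: C_2 → C_1 maps a triangle to the signed sum of its edges. For instance
  ∂[v_0,v_1,v_4] = [v_1,v_4] − [v_0,v_4] + [v_0,v_1],
  ∂[v_0,v_2,v_4] = [v_2,v_4] − [v_0,v_4] + [v_0,v_2].
As a 10×5 matrix over Z this has rank 5, with invariant factors (1,1,1,1,1).

Reading off H_k = ker ∂_k / im ∂_{k+1}:

  H_0: rank C_0 − rank ∂_1 = 5 − 4 = 1, and the invariant factors of ∂_1 are all 1, so H_0 = Z.
  H_1: rank ker ∂_1 − rank ∂_2 = (10 − 4) − 5 = 1, and the invariant factors of ∂_2 are all 1, so H_1 = Z.
  H_2: rank ker ∂_2 − rank ∂_3 = (5 − 5) − 0 = 0, and there is no ∂_3, so H_2 = 0.

As a check, the Euler characteristic is 5 − 10 + 5 = 0, which agrees with 1 − 1 + 0 = 0.

H_0 = Z,  H_1 = Z,  H_2 = 0.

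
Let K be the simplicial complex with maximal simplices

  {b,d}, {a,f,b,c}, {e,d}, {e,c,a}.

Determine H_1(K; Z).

Order the vertices as a < b < c < d < e < f. Listing each simplex with vertices in this order, K has dimension 3 with simplices:

  0-simplices (6): a, b, c, d, e, f
  1-simplices (10): ab, ac, ae, af, bc, bd, bf, ce, cf, de
  2-simplices (5): abc, abf, ace, acf, bcf
  3-simplices (1): abcf

so the chain groups are C_0 ≅ Z^6, C_1 ≅ Z^10, C_2 ≅ Z^5, C_3 ≅ Z^1.

∂_1: C_1 → C_0 maps an edge to its endpoints' difference, ∂[p,q] = q − p. For instance
  ∂bc = c − b.
As a 6×10 matrix over Z this has rank 5, with invariant factors (1,1,1,1,1).

Boundary ∂_2: C_2 → C_1 sends each 2-simplex [p,q,r] to [q,r] − [p,r] + [p,q]. For instance
  ∂bcf = cf − bf + bc,
  ∂abf = bf − af + ab.
The resulting 10×5 matrix has rank 4, and its Smith normal form has invariant factors (1,1,1,1).

∂_3: C_3 → C_2 sends each 3-simplex σ to the alternating sum Σ_i (−1)^i (σ with its i-th vertex removed). For instance
  ∂abcf = bcf − acf + abf − abc.
As a 5×1 matrix over Z this has rank 1, with invariant factors (1).

Reading off H_k = ker ∂_k / im ∂_{k+1}:

  H_1: rank ker ∂_1 − rank ∂_2 = (10 − 5) − 4 = 1, and the invariant factors of ∂_2 are all 1, so H_1 ≅ Z.

H_1 ≅ Z.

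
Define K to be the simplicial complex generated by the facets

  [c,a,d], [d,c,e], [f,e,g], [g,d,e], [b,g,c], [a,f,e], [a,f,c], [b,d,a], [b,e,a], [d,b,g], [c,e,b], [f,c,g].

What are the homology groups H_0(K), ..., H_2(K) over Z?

Order the vertices as a < b < c < d < e < f < g. Listing each simplex with vertices in this order, K has dimension 2 with simplices:

  0-simplices (7): a, b, c, d, e, f, g
  1-simplices (18): ab, ac, ad, ae, af, bc, bd, be, bg, cd, ce, cf, cg, de, dg, ef, eg, fg
  2-simplices (12): abd, abe, acd, acf, aef, bce, bcg, bdg, cde, cfg, deg, efg

Hence C_0 ≅ Z^7, C_1 ≅ Z^18, C_2 ≅ Z^12.

∂_1: C_1 → C_0 is given by ∂[p,q] = [q] − [p]. For instance
  ∂eg = g − e.
As a 7×18 matrix over Z this has rank 6, with invariant factors (1,1,1,1,1,1).

Boundary ∂_2: C_2 → C_1 acts by ∂[p,q,r] = [q,r] − [p,r] + [p,q]. For instance
  ∂bce = ce − be + bc,
  ∂abd = bd − ad + ab.
The resulting 18×12 matrix has rank 12, and its Smith normal form has invariant factors (1,1,1,1,1,1,1,1,1,1,1,2).

Computing H_k = (kernel of ∂_k) / (image of ∂_{k+1}):

  H_0: rank C_0 − rank ∂_1 = 7 − 6 = 1, and the invariant factors of ∂_1 are all 1, so H_0 = Z.
  H_1: rank ker ∂_1 − rank ∂_2 = (18 − 6) − 12 = 0, and ∂_2 has invariant factor 2 > 1, so H_1 = Z/2Z.
  H_2: rank ker ∂_2 − rank ∂_3 = (12 − 12) − 0 = 0, and there is no ∂_3, so H_2 = 0.

As a check, the Euler characteristic is 7 − 18 + 12 = 1, which agrees with 1 − 0 + 0 = 1.

H_0 ≅ Z,  H_1 ≅ Z/2Z,  H_2 = 0.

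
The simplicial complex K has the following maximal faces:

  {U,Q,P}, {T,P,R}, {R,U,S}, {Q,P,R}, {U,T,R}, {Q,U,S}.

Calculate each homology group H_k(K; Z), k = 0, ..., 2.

Take the total order P < Q < R < S < T < U on the vertex set. Then K (dimension 2) consists of the simplices:

  0-simplices (6): P, Q, R, S, T, U
  1-simplices (12): PQ, PR, PT, PU, QR, QS, QU, RS, RT, RU, SU, TU
  2-simplices (6): PQR, PQU, PRT, QSU, RSU, RTU

Hence C_0 ≅ Z^6, C_1 ≅ Z^12, C_2 ≅ Z^6.

Boundary ∂_1: C_1 → C_0 maps an edge to its endpoints' difference, ∂[p,q] = q − p.
The 6×12 boundary matrix has rank 5 and Smith normal form diag(1,1,1,1,1).

∂_2: C_2 → C_1 acts by ∂[p,q,r] = [q,r] − [p,r] + [p,q]. For instance
  ∂RTU = TU − RU + RT,
  ∂PQR = QR − PR + PQ.
This gives a 12×6 integer matrix of rank 6; reducing to Smith normal form yields diagonal entries (1,1,1,1,1,1).

Computing H_k = (kernel of ∂_k) / (image of ∂_{k+1}):

  H_0: rank C_0 − rank ∂_1 = 6 − 5 = 1, and the invariant factors of ∂_1 are all 1, so H_0 ≅ Z.
  H_1: rank ker ∂_1 − rank ∂_2 = (12 − 5) − 6 = 1, and the invariant factors of ∂_2 are all 1, so H_1 ≅ Z.
  H_2: rank ker ∂_2 − rank ∂_3 = (6 − 6) − 0 = 0, and there is no ∂_3, so H_2 ≅ 0.

As a check, the Euler characteristic is 6 − 12 + 6 = 0, which agrees with 1 − 1 + 0 = 0.

H_0 = Z,  H_1 = Z,  H_2 = 0.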